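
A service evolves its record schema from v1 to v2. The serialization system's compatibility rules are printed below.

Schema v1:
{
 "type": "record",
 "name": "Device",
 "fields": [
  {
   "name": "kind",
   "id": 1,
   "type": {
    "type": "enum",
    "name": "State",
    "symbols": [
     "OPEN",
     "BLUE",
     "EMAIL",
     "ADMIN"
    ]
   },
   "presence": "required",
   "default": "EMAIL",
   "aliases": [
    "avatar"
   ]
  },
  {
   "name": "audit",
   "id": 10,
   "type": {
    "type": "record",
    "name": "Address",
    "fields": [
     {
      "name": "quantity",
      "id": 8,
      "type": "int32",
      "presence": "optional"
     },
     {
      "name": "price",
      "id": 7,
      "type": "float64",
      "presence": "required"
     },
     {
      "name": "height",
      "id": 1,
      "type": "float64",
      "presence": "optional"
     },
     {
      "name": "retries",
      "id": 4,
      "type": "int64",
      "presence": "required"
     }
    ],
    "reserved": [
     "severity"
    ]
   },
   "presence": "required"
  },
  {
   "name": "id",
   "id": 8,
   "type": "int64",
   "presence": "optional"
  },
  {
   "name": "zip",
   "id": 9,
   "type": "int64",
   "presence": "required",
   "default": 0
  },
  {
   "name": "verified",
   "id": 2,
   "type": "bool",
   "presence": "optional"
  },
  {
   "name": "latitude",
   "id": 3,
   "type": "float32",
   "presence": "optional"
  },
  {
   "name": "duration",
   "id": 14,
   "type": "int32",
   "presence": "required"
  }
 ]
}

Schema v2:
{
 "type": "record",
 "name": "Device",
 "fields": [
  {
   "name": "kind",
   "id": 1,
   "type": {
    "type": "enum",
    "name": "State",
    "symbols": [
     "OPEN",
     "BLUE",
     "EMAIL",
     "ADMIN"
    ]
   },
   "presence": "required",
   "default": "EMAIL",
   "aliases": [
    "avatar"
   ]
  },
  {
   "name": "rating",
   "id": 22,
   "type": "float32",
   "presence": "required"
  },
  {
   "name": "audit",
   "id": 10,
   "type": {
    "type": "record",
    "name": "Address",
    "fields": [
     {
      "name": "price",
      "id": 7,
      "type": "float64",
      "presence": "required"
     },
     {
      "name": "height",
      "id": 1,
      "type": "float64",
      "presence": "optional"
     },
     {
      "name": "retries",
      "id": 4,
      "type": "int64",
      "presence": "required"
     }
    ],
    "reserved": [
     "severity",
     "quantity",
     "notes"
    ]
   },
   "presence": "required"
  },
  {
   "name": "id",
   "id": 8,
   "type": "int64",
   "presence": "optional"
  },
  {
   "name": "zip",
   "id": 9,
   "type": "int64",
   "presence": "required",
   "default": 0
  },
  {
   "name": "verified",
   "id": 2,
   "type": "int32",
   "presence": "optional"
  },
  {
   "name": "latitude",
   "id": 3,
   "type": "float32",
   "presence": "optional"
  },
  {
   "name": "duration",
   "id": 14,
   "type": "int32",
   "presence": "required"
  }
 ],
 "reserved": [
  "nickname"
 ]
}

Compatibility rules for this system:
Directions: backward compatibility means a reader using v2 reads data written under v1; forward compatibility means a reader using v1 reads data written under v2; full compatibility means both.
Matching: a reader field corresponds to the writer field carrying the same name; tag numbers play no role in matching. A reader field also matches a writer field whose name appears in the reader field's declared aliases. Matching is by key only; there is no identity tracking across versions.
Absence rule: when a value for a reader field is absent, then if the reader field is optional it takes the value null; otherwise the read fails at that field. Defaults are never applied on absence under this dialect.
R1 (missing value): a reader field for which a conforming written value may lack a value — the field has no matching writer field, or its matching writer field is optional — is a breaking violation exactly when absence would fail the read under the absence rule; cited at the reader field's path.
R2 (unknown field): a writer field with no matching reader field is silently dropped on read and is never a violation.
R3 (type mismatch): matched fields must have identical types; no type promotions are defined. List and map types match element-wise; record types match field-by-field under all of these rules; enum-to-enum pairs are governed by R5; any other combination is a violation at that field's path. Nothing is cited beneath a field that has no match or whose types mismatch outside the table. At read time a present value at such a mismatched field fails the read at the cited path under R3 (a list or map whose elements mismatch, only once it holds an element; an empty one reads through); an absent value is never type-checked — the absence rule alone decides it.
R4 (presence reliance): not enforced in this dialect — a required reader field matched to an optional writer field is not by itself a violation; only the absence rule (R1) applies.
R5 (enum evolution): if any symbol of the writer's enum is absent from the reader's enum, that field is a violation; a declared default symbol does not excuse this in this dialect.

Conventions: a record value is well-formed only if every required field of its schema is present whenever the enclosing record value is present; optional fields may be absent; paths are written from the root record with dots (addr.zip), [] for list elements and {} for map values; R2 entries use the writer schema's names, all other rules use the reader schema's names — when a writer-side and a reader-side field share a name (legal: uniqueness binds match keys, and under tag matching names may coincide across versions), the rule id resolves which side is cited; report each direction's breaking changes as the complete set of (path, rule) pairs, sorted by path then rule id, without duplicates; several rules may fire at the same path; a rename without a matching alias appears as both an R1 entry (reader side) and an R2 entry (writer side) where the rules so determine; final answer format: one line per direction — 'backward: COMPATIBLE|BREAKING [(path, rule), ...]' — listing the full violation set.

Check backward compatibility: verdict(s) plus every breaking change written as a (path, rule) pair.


arrows below run writer -> reader for Device
backward for Device (reader v2, writer v1):
  writer required, State -> State: reader kind maps from writer kind
  no writer field matches reader rating
  writer required, Address -> Address: reader audit maps from writer audit
  writer optional, int64 -> int64: reader id maps from writer id
  writer required, int64 -> int64: reader zip maps from writer zip
  writer optional, bool -> int32: reader verified maps from writer verified
  writer optional, float32 -> float32: reader latitude maps from writer latitude
  writer required, int32 -> int32: reader duration maps from writer duration
  writer required, float64 -> float64: reader audit.price maps from writer audit.price
  writer optional, float64 -> float64: reader audit.height maps from writer audit.height
  writer required, int64 -> int64: reader audit.retries maps from writer audit.retries
  writer audit.quantity: unknown to reader
  breaking: (rating, R1)
  breaking: (verified, R3)
  => 2 violation(s): backward is BREAKING for Device
diffs on Device not affecting the asked answer:
  removed field quantity from record Address (its key "quantity" joins the reserved list) -> fires no rule on Device, leaving the asked answer as it is

backward: BREAKING [(rating, R1), (verified, R3)]


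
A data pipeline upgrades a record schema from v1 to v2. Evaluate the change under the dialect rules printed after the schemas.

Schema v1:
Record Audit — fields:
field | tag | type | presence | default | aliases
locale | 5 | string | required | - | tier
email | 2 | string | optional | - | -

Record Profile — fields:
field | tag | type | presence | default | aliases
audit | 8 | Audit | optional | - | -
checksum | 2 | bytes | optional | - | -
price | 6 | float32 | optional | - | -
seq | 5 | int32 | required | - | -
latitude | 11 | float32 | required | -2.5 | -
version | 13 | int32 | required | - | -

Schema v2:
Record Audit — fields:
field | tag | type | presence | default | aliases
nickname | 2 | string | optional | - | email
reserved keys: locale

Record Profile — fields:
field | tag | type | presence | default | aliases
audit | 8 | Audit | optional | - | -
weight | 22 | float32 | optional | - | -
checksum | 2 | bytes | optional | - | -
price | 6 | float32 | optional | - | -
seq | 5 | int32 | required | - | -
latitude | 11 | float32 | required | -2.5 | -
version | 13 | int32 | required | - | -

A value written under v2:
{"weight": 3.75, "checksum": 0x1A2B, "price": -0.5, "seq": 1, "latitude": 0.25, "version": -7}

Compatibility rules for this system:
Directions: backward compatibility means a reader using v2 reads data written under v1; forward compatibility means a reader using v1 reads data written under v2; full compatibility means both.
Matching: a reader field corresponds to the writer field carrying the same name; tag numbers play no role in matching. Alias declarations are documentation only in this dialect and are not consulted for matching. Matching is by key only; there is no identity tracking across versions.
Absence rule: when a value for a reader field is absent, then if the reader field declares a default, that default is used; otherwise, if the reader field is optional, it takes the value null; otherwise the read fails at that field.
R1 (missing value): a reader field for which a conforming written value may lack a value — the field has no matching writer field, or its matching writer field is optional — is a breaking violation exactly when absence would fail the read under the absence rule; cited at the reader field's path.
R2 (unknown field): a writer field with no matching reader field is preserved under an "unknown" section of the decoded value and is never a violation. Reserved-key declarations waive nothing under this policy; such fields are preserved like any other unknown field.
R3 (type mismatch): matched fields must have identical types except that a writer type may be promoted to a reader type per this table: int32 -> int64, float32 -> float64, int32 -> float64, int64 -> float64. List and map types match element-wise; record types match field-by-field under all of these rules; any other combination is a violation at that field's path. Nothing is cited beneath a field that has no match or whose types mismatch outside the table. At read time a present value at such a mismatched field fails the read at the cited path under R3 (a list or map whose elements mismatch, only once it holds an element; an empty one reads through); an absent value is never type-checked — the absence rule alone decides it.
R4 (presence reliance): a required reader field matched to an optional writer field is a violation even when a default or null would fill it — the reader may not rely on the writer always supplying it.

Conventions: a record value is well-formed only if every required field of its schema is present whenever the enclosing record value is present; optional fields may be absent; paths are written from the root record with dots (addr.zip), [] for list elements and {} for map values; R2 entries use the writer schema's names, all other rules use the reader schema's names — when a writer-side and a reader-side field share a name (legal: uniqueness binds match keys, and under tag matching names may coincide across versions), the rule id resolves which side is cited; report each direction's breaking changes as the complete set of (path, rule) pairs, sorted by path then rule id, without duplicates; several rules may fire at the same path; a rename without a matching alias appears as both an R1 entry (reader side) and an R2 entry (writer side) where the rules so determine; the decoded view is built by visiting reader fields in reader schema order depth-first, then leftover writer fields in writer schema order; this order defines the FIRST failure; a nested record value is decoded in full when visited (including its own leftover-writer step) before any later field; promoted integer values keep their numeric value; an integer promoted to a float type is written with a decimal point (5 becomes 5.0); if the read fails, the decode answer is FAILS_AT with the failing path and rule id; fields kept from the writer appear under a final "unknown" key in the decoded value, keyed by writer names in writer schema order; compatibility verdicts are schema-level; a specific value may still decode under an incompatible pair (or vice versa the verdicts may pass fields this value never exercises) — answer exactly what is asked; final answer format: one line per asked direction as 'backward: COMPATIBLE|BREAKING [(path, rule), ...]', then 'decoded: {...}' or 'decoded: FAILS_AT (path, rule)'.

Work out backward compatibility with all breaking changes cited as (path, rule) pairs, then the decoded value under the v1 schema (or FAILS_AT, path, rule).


arrows below run writer -> reader for Profile
backward on Profile — v2 reading data written by v1:
  audit: Audit -> Audit, writer optional; from audit
  weight: no writer-side match
  checksum: bytes -> bytes, writer optional; from checksum
  price: float32 -> float32, writer optional; from price
  seq: int32 -> int32, writer required; from seq
  latitude: float32 -> float32, writer required; from latitude
  version: int32 -> int32, writer required; from version
  audit.nickname: no writer-side match
  writer field audit.locale has no reader counterpart
  writer field audit.email has no reader counterpart
  => backward: COMPATIBLE
decode (reader v1):
  audit := null (absent, optional -> null)
  checksum := 0x1A2B
  price := -0.5
  seq := 1
  latitude := 0.25
  version := -7
  writer weight: kept under "unknown"
  => decoded: {"audit": null, "checksum": 0x1A2B, "price": -0.5, "seq": 1, "latitude": 0.25, "version": -7, "unknown": {"weight": 3.75}}
the other Profile changes do not affect what is asked:
  renamed field email to nickname in record Audit (alias email declared on the renamed field) -> triggers nothing under Profile's printed rules — same verdict
  removed field locale from record Audit (its key "locale" joins the reserved list) -> affects forward compatibility only, which is not asked

backward: COMPATIBLE []; decoded: {"audit": null, "checksum": 0x1A2B, "price": -0.5, "seq": 1, "latitude": 0.25, "version": -7, "unknown": {"weight": 3.75}}


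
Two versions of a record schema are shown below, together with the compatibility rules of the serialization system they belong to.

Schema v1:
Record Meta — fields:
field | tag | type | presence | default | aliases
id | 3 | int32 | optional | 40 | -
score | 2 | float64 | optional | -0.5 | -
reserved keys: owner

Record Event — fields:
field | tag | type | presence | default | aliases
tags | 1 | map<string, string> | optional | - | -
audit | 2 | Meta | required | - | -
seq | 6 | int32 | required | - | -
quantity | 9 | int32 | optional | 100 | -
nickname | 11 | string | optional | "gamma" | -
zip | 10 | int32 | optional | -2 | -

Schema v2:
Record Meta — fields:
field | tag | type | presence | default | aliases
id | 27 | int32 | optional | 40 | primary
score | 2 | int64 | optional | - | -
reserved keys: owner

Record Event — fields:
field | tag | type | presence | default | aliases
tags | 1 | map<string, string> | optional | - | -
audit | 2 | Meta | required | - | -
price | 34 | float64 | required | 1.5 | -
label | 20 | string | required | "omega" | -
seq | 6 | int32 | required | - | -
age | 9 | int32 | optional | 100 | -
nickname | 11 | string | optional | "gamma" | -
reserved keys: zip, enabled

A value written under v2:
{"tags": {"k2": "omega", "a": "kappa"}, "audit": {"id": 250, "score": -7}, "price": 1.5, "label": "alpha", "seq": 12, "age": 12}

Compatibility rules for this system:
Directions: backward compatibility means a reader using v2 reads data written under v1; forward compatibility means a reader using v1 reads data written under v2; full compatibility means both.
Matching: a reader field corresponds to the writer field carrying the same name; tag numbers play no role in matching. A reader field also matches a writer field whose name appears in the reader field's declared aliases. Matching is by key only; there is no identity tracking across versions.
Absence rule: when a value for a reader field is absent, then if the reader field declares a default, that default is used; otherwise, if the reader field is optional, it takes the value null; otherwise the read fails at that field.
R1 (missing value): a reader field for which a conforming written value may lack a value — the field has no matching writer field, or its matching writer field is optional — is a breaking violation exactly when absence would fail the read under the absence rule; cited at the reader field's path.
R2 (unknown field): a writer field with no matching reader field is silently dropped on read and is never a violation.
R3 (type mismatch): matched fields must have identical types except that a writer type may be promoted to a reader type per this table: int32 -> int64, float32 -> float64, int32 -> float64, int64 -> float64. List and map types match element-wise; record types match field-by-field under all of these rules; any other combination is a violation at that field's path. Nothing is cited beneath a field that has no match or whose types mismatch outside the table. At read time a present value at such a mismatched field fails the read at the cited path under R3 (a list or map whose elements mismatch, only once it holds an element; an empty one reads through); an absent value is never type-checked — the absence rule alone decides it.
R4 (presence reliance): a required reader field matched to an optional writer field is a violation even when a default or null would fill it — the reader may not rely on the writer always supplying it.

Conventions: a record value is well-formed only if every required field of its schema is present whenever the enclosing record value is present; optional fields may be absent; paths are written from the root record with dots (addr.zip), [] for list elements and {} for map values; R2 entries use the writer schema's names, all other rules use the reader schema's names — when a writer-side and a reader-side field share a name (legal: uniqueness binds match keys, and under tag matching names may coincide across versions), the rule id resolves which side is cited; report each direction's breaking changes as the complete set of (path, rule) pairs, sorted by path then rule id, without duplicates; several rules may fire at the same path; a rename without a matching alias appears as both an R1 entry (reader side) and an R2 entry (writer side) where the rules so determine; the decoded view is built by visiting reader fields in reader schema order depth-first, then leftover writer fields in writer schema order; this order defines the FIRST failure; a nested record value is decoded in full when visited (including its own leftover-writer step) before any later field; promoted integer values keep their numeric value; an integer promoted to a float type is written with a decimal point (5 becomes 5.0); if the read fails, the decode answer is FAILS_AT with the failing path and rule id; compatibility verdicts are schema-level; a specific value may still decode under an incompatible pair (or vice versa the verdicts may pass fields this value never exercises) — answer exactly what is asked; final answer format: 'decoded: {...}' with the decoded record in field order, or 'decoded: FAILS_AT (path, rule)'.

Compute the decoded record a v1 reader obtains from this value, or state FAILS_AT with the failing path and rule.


arrows below run writer -> reader for Event
migrating the Event value to v1:
  tags := {"k2": "omega", "a": "kappa"}
  audit.id := 250
  audit.score := -7.0 (int64 -> float64)
  seq := 12
  quantity := 100 (absent -> default)
  nickname := "gamma" (absent -> default)
  zip := -2 (absent -> default)
  writer price: unknown -> dropped
  writer label: unknown -> dropped
  writer age: unknown -> dropped
  => decoded: {"tags": {"k2": "omega", "a": "kappa"}, "audit": {"id": 250, "score": -7.0}, "seq": 12, "quantity": 100, "nickname": "gamma", "zip": -2}
ruling out the remaining Event differences:
  field id in record Meta: tag 3 changed to 27 -> no rule fires on it and the decoded Event view is identical with or without it
  field score in record Meta: type float64 changed to int64 (its default is dropped) -> matters for Event compatibility verdicts, not for this value's decode
  added field label to record Event: required string, tag 20, default "omega" (in v2 it sits immediately before seq) -> no rule fires on it and the decoded Event view is identical with or without it
  added field price to record Event: required float64, tag 34, default 1.5 (in v2 it sits immediately before seq) -> no rule fires on it and the decoded Event view is identical with or without it
  removed field zip from record Event (its key "zip" joins the reserved list) -> no rule fires on it and the decoded Event view is identical with or without it

decoded: {"tags": {"k2": "omega", "a": "kappa"}, "audit": {"id": 250, "score": -7.0}, "seq": 12, "quantity": 100, "nickname": "gamma", "zip": -2}


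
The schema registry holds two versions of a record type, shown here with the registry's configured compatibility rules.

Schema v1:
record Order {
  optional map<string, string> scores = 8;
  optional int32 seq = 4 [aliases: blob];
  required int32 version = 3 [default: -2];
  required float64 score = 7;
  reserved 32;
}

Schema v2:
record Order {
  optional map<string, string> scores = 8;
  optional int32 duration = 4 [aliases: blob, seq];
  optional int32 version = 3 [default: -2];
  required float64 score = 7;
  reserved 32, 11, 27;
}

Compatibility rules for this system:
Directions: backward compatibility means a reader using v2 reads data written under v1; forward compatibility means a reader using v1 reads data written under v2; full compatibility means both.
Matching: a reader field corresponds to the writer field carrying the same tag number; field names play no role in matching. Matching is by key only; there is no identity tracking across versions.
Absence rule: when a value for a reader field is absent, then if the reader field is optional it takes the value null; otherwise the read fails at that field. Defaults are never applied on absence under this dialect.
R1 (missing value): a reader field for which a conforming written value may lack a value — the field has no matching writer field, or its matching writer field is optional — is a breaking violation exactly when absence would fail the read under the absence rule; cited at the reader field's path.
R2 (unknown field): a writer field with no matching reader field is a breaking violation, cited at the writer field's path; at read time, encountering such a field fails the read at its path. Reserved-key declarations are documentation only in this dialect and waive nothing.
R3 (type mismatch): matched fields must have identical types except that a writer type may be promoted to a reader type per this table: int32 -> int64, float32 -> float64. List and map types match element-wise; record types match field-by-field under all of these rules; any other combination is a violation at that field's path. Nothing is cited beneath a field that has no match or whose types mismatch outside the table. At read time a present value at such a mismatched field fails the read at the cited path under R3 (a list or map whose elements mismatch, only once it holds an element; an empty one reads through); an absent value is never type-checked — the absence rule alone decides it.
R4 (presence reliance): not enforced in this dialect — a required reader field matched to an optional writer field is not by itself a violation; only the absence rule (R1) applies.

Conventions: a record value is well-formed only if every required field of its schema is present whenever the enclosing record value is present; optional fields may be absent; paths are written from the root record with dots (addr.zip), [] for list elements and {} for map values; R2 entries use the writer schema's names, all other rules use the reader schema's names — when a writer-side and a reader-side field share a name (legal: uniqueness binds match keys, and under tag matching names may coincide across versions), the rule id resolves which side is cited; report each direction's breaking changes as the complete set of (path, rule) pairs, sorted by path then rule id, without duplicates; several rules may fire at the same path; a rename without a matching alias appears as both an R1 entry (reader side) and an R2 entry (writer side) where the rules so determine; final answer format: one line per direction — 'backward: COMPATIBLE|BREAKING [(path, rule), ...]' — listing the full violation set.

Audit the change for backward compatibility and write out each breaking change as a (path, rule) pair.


each type pair in Order: writer, then reader
backward analysis of Order with v2 as reader and v1 as writer:
  scores: map<string, string> -> map<string, string>, writer optional; from scores
  duration: int32 -> int32, writer optional; from seq
  version: int32 -> int32, writer required; from version
  score: float64 -> float64, writer required; from score
  => backward verdict for Order: COMPATIBLE, no violations
the other Order changes do not affect what is asked:
  renamed field seq to duration in record Order (alias seq declared on the renamed field) -> no rule fires on it in Order's dialect; the asked verdict holds
  field version in record Order: required changed to optional -> fires only in the forward direction of Order, which is not asked here

backward: COMPATIBLE []


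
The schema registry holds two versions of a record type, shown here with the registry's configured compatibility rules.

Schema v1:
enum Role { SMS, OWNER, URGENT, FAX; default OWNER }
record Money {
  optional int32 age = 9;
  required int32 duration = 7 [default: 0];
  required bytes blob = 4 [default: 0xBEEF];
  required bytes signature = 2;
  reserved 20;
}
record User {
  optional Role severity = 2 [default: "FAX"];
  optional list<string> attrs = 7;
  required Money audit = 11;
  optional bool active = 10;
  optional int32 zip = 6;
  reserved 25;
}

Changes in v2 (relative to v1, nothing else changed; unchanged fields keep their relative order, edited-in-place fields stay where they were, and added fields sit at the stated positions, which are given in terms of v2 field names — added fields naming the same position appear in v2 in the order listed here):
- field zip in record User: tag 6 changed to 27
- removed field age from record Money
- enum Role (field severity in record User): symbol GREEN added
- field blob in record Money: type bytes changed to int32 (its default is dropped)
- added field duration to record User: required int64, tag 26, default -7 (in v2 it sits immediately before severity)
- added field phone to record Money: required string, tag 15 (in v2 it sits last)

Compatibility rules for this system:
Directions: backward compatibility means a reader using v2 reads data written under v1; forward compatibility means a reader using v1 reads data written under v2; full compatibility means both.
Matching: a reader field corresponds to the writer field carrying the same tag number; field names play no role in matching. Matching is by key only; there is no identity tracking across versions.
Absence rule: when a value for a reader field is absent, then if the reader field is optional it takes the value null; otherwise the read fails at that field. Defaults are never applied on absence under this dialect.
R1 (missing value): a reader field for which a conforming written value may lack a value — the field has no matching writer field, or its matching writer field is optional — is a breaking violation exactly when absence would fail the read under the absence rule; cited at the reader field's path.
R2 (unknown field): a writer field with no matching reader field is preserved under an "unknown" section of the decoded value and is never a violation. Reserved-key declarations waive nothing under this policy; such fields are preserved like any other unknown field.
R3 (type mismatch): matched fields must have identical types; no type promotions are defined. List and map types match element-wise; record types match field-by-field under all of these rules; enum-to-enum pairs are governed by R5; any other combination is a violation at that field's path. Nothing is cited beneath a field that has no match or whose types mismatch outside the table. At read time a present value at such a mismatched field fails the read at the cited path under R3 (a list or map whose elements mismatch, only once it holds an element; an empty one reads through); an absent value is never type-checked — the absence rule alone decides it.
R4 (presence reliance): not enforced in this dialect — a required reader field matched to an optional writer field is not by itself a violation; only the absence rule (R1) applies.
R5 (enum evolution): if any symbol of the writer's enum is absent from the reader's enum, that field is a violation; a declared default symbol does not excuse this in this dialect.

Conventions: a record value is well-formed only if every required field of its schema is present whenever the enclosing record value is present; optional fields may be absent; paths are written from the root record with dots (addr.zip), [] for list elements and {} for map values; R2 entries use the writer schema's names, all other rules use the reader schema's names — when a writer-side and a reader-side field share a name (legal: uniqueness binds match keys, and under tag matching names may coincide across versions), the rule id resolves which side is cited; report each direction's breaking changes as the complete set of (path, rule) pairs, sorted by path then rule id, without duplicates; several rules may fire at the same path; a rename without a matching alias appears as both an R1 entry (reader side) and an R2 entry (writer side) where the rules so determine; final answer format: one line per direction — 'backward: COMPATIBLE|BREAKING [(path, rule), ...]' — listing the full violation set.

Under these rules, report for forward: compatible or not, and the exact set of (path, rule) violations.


forward: BREAKING [(audit.blob, R3), (severity, R5)]

the writer's type comes first in each User pair
forward analysis of User with v1 as reader and v2 as writer:
  severity: paired with writer severity (Role -> Role; writer optional)
  attrs: paired with writer attrs (list<string> -> list<string>; writer optional)
  audit: paired with writer audit (Money -> Money; writer required)
  active: paired with writer active (bool -> bool; writer optional)
  no writer field matches reader zip
  writer field duration has no reader counterpart
  writer field zip has no reader counterpart
  no writer field matches reader audit.age
  audit.duration: paired with writer audit.duration (int32 -> int32; writer required)
  audit.blob: paired with writer audit.blob (int32 -> bytes; writer required)
  audit.signature: paired with writer audit.signature (bytes -> bytes; writer required)
  writer field audit.phone has no reader counterpart
  rule R3 violated at audit.blob
  rule R5 violated at severity
  => 2 violation(s): forward is BREAKING for User
remaining User differences; none change what is asked:
  field zip in record User: tag 6 changed to 27 -> triggers nothing under User's printed rules — same verdict
  removed field age from record Money -> triggers nothing under User's printed rules — same verdict
  added field duration to record User: required int64, tag 26, default -7 (in v2 it sits immediately before severity) -> fires only in the backward direction of User, which is not asked here
  added field phone to record Money: required string, tag 15 (in v2 it sits last) -> fires only in the backward direction of User, which is not asked here


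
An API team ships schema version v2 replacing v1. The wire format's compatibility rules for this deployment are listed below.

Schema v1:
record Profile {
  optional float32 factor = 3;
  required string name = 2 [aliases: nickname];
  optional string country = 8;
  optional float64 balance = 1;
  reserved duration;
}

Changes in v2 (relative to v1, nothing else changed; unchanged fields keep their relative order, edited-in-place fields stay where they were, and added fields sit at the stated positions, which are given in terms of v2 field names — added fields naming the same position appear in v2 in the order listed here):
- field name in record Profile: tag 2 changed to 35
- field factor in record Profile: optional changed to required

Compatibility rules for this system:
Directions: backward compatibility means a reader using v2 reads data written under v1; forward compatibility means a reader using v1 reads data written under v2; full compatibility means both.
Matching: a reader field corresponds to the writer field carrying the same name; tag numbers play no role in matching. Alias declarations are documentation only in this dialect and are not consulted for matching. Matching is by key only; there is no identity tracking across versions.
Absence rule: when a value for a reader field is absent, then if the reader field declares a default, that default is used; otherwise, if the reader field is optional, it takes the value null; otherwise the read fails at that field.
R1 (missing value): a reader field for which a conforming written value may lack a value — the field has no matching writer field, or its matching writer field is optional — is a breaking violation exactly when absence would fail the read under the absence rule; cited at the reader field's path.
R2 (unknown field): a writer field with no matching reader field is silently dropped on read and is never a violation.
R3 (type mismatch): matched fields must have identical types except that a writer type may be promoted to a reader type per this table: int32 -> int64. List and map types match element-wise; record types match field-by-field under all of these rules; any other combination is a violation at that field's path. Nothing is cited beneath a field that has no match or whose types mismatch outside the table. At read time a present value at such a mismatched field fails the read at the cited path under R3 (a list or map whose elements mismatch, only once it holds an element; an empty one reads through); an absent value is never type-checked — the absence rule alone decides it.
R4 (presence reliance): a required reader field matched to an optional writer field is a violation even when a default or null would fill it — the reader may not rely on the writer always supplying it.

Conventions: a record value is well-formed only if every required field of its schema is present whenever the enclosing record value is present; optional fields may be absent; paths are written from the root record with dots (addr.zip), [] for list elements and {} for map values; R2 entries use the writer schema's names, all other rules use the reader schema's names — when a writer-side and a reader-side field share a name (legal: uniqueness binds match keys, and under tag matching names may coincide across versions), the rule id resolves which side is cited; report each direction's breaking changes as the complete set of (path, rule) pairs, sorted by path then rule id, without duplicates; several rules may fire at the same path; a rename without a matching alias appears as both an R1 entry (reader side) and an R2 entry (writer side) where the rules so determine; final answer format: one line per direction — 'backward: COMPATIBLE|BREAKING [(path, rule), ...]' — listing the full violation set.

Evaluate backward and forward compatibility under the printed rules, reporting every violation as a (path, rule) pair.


backward: BREAKING [(factor, R1), (factor, R4)]; forward: COMPATIBLE []

the writer's type comes first in each Profile pair
backward pass over Profile, reader schema v2, writer schema v1:
  factor: paired with writer factor (float32 -> float32; writer optional)
  name: paired with writer name (string -> string; writer required)
  country: paired with writer country (string -> string; writer optional)
  balance: paired with writer balance (float64 -> float64; writer optional)
  R1 fires at factor
  R4 fires at factor
  => backward: BREAKING (2)
forward pass over Profile, reader schema v1, writer schema v2:
  factor: paired with writer factor (float32 -> float32; writer required)
  name: paired with writer name (string -> string; writer required)
  country: paired with writer country (string -> string; writer optional)
  balance: paired with writer balance (float64 -> float64; writer optional)
  => forward: COMPATIBLE


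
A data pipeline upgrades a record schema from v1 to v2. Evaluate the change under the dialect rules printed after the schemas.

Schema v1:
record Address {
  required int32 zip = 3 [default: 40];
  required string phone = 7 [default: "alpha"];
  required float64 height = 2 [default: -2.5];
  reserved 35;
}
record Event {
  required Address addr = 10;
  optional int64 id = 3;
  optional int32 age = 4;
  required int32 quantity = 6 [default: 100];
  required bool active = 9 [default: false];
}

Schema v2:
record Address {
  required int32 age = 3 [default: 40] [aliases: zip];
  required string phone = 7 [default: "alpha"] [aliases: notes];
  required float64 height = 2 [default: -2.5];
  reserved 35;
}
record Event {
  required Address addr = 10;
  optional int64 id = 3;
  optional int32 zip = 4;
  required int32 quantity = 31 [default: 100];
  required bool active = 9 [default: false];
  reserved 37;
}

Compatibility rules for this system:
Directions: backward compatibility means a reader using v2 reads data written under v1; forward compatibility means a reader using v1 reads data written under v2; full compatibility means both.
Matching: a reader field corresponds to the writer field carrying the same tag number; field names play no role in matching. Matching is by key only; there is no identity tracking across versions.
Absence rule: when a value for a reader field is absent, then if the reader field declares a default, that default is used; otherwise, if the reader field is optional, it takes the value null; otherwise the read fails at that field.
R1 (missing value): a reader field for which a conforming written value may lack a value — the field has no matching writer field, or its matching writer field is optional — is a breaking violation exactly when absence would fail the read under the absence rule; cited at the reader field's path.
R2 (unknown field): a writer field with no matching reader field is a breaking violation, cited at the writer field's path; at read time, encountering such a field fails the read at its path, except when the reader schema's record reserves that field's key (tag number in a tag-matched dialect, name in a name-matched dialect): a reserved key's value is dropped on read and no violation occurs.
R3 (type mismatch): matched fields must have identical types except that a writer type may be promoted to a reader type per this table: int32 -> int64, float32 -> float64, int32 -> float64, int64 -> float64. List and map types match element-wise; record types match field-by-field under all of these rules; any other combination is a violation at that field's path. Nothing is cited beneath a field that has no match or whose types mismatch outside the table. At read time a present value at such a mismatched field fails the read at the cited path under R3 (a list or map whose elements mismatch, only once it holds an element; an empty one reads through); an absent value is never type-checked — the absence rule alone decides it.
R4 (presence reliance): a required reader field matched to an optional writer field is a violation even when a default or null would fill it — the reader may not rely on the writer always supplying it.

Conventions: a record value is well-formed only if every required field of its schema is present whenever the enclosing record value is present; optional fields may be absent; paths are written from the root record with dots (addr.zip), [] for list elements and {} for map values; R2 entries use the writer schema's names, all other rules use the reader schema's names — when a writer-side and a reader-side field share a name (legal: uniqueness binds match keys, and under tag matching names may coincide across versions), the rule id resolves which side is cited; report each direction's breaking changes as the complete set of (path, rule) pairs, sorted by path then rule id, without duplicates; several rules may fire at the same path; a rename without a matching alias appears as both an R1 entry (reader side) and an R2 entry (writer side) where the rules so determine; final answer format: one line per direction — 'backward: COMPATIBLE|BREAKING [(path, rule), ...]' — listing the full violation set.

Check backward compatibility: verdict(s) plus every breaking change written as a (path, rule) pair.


backward: BREAKING [(quantity, R2)]

the writer's type comes first in each Event pair
backward on Event — v2 reading data written by v1:
  addr: paired with writer addr (Address -> Address; writer required)
  id: paired with writer id (int64 -> int64; writer optional)
  zip: paired with writer age (int32 -> int32; writer optional)
  quantity: no writer-side match
  active: paired with writer active (bool -> bool; writer required)
  writer field quantity has no reader counterpart
  addr.age: paired with writer addr.zip (int32 -> int32; writer required)
  addr.phone: paired with writer addr.phone (string -> string; writer required)
  addr.height: paired with writer addr.height (float64 -> float64; writer required)
  breaking: (quantity, R2)
  => backward: BREAKING (1)
the rest of the Event diff is inert for this question:
  renamed field age to zip in record Event -> triggers nothing under Event's printed rules — same verdict
  renamed field zip to age in record Address (alias zip declared on the renamed field) -> triggers nothing under Event's printed rules — same verdict
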